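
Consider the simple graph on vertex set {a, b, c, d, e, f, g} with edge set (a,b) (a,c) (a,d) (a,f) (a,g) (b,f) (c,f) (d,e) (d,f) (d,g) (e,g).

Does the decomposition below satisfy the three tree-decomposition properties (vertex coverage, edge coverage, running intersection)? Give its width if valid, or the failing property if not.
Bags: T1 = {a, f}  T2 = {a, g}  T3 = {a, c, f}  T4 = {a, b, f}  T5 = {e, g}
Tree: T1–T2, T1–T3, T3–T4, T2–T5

A tree decomposition must satisfy three properties: every vertex lies in some bag; for every edge, both endpoints lie together in some bag; and for every vertex, the bags containing it form a connected subtree. Here vertex d appears in no bag, so the decomposition is invalid.

No — vertex d appears in no bag.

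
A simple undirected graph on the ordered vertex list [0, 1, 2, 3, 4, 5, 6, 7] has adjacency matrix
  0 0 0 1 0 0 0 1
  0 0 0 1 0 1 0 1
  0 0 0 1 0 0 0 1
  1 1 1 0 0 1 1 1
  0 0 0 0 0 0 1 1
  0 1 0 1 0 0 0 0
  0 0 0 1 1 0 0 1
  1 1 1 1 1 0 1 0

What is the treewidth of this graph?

A width-2 tree decomposition is:
Bags: B1 = {1, 3, 7}  B2 = {2, 3, 7}  B3 = {3, 6, 7}  B4 = {0, 3, 7}  B5 = {1, 3, 5}  B6 = {4, 6, 7}
Tree: B1–B2, B2–B3, B2–B4, B1–B5, B3–B6
The largest bag has 3 vertices, giving width 2; this decomposition certifies tw(G) ≤ 2. For the lower bound, the 3 vertices {1, 3, 5} are pairwise adjacent, and any tree decomposition puts a clique entirely inside one bag — forcing width ≥ 2. The upper and lower bounds meet at 2, so that is the treewidth.

2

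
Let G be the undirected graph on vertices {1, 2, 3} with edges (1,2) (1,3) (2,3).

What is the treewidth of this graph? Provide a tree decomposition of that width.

Treewidth 2.
One such decomposition:
Bags: B1 = {1, 2, 3}
Tree: (single bag)

With just one bag of size 3, the width is 3 − 1 = 2, so tw(G) ≤ 2. On the other hand G contains the 3-clique {1, 2, 3}. A clique must lie in a single bag of any decomposition, so no decomposition can have width below 2. Combining the bounds, tw(G) = 2.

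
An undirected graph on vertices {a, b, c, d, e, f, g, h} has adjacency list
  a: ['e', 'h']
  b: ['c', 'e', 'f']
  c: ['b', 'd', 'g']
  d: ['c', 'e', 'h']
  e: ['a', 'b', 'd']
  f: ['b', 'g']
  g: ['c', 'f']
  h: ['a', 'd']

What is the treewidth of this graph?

2

A width-2 tree decomposition is:
Bags: B1 = {a, d, h}  B2 = {a, d, e}  B3 = {c, d, e}  B4 = {b, c, e}  B5 = {b, c, g}  B6 = {b, f, g}
Tree: B1–B2, B2–B3, B3–B4, B4–B5, B5–B6
Each bag holds 3 vertices, so the decomposition has width 2, which upper-bounds the treewidth. Since h–a–e–d–h is a cycle in G, G is not acyclic. Forests are exactly the graphs of treewidth ≤ 1, so tw(G) ≥ 2. The upper and lower bounds meet at 2, so that is the treewidth.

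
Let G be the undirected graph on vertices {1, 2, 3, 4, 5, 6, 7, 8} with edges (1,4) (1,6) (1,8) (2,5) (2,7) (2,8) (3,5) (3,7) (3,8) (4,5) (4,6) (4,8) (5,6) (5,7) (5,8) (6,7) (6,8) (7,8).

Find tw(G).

A width-3 tree decomposition is:
Bags: B1 = {4, 5, 6, 8}  B2 = {5, 6, 7, 8}  B3 = {3, 5, 7, 8}  B4 = {1, 4, 6, 8}  B5 = {2, 5, 7, 8}
Tree: B1–B2, B2–B3, B1–B4, B3–B5
The largest bag has 4 vertices, giving width 3; this decomposition certifies tw(G) ≤ 3. For the lower bound, the 4 vertices {1, 4, 6, 8} are pairwise adjacent, and any tree decomposition puts a clique entirely inside one bag — forcing width ≥ 3. Combining the bounds, tw(G) = 3.

3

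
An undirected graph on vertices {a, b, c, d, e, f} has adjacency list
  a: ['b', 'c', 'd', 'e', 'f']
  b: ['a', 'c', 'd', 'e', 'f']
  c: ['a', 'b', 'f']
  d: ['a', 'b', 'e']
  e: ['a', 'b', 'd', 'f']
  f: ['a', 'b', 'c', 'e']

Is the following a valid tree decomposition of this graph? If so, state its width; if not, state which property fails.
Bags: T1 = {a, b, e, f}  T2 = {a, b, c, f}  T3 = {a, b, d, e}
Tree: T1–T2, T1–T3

Checking the three conditions: (i) the bags cover all of {a, b, c, d, e, f}; (ii) for each edge, some bag contains both endpoints; (iii) the bags containing any fixed vertex form a subtree. All hold, so the decomposition is valid with width 4 − 1 = 3.

Yes; width 3.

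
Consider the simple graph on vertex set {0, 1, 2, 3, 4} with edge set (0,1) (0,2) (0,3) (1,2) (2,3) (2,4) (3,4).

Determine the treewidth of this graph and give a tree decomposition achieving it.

Treewidth 2.
Bags: B1 = {0, 1, 2}  B2 = {0, 2, 3}  B3 = {2, 3, 4}
Tree: B1–B2, B2–B3

The largest bag has 3 vertices, giving width 2; this decomposition certifies tw(G) ≤ 2. Conversely, {0, 1, 2} is a clique of size 3, and the vertices of any clique must share a bag in every tree decomposition; so some bag has ≥ 3 vertices and tw(G) ≥ 2. Therefore the treewidth is 2.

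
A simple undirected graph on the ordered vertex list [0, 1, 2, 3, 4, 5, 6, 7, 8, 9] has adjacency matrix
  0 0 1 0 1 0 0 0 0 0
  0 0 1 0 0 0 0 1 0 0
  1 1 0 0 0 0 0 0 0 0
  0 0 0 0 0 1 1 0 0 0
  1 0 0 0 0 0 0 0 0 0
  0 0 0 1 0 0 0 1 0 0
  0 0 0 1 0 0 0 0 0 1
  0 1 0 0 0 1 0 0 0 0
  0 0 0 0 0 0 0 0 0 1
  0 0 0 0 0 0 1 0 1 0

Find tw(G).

A width-1 tree decomposition is:
Bags: B1 = {8, 9}  B2 = {6, 9}  B3 = {3, 6}  B4 = {3, 5}  B5 = {5, 7}  B6 = {1, 7}  B7 = {1, 2}  B8 = {0, 2}  B9 = {0, 4}
Tree: B1–B2, B2–B3, B3–B4, B4–B5, B5–B6, B6–B7, B7–B8, B8–B9
The largest bag has 2 vertices, giving width 1; this decomposition certifies tw(G) ≤ 1. Since G has at least one edge (e.g. 8–9), it is not an edgeless graph, so tw(G) ≥ 1. Therefore the treewidth is 1.

1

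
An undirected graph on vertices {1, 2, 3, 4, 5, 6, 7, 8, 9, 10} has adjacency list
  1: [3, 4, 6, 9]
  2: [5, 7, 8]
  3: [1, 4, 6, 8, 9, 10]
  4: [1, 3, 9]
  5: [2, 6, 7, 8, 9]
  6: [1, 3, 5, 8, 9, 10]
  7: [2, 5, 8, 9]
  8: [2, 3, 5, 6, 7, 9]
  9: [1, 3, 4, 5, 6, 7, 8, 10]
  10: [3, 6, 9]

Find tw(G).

3

A width-3 tree decomposition is:
Bags: B1 = {5, 6, 8, 9}  B2 = {5, 7, 8, 9}  B3 = {3, 6, 8, 9}  B4 = {3, 6, 9, 10}  B5 = {2, 5, 7, 8}  B6 = {1, 3, 6, 9}  B7 = {1, 3, 4, 9}
Tree: B1–B2, B1–B3, B3–B4, B2–B5, B4–B6, B6–B7
The largest bag has 4 vertices, giving width 3; this decomposition certifies tw(G) ≤ 3. On the other hand G contains the 4-clique {1, 3, 4, 9}. A clique must lie in a single bag of any decomposition, so no decomposition can have width below 3. Combining the bounds, tw(G) = 3.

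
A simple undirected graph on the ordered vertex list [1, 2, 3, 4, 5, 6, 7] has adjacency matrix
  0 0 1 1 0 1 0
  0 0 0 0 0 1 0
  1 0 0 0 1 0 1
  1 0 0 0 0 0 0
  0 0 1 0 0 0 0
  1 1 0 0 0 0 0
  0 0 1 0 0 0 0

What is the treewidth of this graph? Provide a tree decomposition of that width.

Each bag holds 2 vertices, so the decomposition has width 1, which upper-bounds the treewidth. G has an edge, so its treewidth is at least 1. The upper and lower bounds meet at 1, so that is the treewidth.

Treewidth 1.
One optimal decomposition is:
Bags: B1 = {1, 3}  B2 = {1, 6}  B3 = {3, 7}  B4 = {3, 5}  B5 = {2, 6}  B6 = {1, 4}
Tree: B1–B2, B1–B3, B3–B4, B2–B5, B2–B6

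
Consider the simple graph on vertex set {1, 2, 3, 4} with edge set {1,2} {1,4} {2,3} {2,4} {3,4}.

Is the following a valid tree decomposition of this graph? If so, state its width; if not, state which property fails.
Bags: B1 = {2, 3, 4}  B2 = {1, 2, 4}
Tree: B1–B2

Vertex coverage: the bags together contain {1, 2, 3, 4}, the full vertex set. Edge coverage: each edge of G has both endpoints in at least one bag. Running intersection: for every vertex, the bags containing it form a connected subtree. All three properties hold, so this is a valid tree decomposition of width max|bag| − 1 = 2, and hence tw(G) ≤ 2.

Yes; width 2.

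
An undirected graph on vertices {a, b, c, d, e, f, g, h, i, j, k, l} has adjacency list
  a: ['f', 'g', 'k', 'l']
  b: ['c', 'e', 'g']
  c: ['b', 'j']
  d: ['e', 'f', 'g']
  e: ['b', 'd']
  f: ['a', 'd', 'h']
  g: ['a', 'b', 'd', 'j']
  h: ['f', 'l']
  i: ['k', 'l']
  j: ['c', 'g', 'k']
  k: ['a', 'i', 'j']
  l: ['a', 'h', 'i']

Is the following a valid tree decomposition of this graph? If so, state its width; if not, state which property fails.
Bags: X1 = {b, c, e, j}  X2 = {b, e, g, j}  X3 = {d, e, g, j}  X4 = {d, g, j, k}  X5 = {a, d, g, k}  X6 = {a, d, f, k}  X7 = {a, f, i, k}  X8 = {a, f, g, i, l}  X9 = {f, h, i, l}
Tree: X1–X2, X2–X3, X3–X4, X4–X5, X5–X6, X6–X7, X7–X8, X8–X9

A tree decomposition must satisfy three properties: every vertex lies in some bag; for every edge, both endpoints lie together in some bag; and for every vertex, the bags containing it form a connected subtree. Here bags containing vertex g are not connected in the tree, so the decomposition is invalid.

No — bags containing vertex g are not connected in the tree.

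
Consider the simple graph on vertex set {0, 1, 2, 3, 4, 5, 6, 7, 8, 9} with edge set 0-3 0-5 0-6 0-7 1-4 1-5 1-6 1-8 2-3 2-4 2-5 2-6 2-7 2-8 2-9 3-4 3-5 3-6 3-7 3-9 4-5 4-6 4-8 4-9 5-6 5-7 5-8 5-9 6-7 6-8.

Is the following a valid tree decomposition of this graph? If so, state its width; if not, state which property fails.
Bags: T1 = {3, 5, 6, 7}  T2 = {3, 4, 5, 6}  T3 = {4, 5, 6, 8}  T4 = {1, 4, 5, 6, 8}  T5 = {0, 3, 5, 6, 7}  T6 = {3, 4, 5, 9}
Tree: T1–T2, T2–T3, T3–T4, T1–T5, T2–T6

No — vertex 2 appears in no bag.

A tree decomposition must satisfy three properties: every vertex lies in some bag; for every edge, both endpoints lie together in some bag; and for every vertex, the bags containing it form a connected subtree. Here vertex 2 appears in no bag, so the decomposition is invalid.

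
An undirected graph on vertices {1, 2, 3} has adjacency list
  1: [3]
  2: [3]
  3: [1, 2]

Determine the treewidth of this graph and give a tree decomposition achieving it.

Each bag holds 2 vertices, so the decomposition has width 1, which upper-bounds the treewidth. Since G has at least one edge (e.g. 3–1), it is not an edgeless graph, so tw(G) ≥ 1. Hence tw(G) = 1 exactly.

Treewidth 1.
Bags: B1 = {1, 3}  B2 = {2, 3}
Tree: B1–B2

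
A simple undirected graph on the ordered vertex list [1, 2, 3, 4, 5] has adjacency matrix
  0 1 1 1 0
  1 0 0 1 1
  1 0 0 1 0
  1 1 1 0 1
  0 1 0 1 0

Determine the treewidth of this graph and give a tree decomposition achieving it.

Treewidth 2.
Bags: B1 = {2, 4, 5}  B2 = {1, 2, 4}  B3 = {1, 3, 4}
Tree: B1–B2, B2–B3

Every bag has size at most 3, so the width is 3 − 1 = 2 and tw(G) ≤ 2. For the lower bound, the 3 vertices {1, 2, 4} are pairwise adjacent, and any tree decomposition puts a clique entirely inside one bag — forcing width ≥ 2. Hence tw(G) = 2 exactly.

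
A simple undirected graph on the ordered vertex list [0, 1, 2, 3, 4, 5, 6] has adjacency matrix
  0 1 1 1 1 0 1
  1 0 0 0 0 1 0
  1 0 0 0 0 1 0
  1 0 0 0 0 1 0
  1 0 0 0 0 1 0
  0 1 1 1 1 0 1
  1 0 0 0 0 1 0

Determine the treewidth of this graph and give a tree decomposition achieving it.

The largest bag has 3 vertices, giving width 2; this decomposition certifies tw(G) ≤ 2. The edges 0–6–5–4–0 form a cycle, so G is not a tree and its treewidth is at least 2. Hence tw(G) = 2 exactly.

Treewidth 2.
One optimal decomposition is:
Bags: B1 = {0, 5, 6}  B2 = {0, 4, 5}  B3 = {0, 1, 5}  B4 = {0, 3, 5}  B5 = {0, 2, 5}
Tree: B1–B2, B2–B3, B3–B4, B4–B5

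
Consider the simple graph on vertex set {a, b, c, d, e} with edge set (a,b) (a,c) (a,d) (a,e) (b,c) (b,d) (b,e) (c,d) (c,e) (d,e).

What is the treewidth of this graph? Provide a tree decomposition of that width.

With just one bag of size 5, the width is 5 − 1 = 4, so tw(G) ≤ 4. On the other hand G contains the 5-clique {a, b, c, d, e}. A clique must lie in a single bag of any decomposition, so no decomposition can have width below 4. Therefore the treewidth is 4.

Treewidth 4.
One optimal decomposition is:
Bags: B1 = {a, b, c, d, e}
Tree: (single bag)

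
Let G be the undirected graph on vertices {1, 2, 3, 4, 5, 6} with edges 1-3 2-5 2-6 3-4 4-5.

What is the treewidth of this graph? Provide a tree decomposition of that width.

Treewidth 1.
One optimal decomposition is:
Bags: B1 = {1, 3}  B2 = {3, 4}  B3 = {4, 5}  B4 = {2, 5}  B5 = {2, 6}
Tree: B1–B2, B2–B3, B3–B4, B4–B5

Every bag has size at most 2, so the width is 2 − 1 = 1 and tw(G) ≤ 1. Since G has at least one edge (e.g. 1–3), it is not an edgeless graph, so tw(G) ≥ 1. Combining the bounds, tw(G) = 1.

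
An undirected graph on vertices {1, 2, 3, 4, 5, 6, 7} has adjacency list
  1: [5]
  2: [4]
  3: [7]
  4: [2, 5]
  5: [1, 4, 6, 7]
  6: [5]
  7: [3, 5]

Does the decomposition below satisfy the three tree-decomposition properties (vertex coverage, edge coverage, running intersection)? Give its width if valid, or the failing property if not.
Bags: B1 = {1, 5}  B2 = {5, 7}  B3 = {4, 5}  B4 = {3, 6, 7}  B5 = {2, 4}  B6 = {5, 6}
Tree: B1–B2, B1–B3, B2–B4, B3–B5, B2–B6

No — bags containing vertex 6 are not connected in the tree.

A tree decomposition must satisfy three properties: every vertex lies in some bag; for every edge, both endpoints lie together in some bag; and for every vertex, the bags containing it form a connected subtree. Here bags containing vertex 6 are not connected in the tree, so the decomposition is invalid.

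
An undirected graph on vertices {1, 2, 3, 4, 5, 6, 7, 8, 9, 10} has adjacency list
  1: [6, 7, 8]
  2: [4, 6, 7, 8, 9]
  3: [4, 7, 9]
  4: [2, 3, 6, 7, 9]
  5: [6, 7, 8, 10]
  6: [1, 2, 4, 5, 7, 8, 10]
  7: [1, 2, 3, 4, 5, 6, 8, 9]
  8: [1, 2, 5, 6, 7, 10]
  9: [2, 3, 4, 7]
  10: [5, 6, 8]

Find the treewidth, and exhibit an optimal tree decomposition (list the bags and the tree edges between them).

Every bag has size at most 4, so the width is 4 − 1 = 3 and tw(G) ≤ 3. For the lower bound, the 4 vertices {5, 6, 8, 10} are pairwise adjacent, and any tree decomposition puts a clique entirely inside one bag — forcing width ≥ 3. Hence tw(G) = 3 exactly.

Treewidth 3.
One optimal decomposition is:
Bags: B1 = {2, 4, 6, 7}  B2 = {2, 6, 7, 8}  B3 = {2, 4, 7, 9}  B4 = {5, 6, 7, 8}  B5 = {1, 6, 7, 8}  B6 = {5, 6, 8, 10}  B7 = {3, 4, 7, 9}
Tree: B1–B2, B1–B3, B2–B4, B4–B5, B4–B6, B3–B7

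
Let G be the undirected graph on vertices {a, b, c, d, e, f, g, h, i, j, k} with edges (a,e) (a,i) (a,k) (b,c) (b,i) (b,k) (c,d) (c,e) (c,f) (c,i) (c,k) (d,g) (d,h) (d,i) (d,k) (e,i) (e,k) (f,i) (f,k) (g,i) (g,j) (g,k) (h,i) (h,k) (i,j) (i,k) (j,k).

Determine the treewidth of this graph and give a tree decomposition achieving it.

The largest bag has 4 vertices, giving width 3; this decomposition certifies tw(G) ≤ 3. Conversely, {d, g, i, k} is a clique of size 4, and the vertices of any clique must share a bag in every tree decomposition; so some bag has ≥ 4 vertices and tw(G) ≥ 3. The upper and lower bounds meet at 3, so that is the treewidth.

Treewidth 3.
One optimal decomposition is:
Bags: B1 = {c, e, i, k}  B2 = {b, c, i, k}  B3 = {a, e, i, k}  B4 = {c, d, i, k}  B5 = {d, g, i, k}  B6 = {d, h, i, k}  B7 = {g, i, j, k}  B8 = {c, f, i, k}
Tree: B1–B2, B1–B3, B1–B4, B4–B5, B5–B6, B5–B7, B2–B8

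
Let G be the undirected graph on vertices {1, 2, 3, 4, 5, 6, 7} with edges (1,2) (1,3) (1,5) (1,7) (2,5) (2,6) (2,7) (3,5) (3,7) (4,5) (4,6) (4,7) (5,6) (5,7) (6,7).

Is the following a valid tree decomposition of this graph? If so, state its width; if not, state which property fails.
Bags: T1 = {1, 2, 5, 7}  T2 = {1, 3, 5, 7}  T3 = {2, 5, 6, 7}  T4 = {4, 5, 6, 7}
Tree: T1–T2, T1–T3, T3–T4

Yes; width 3.

Every vertex of G appears in some bag (union = {1, 2, 3, 4, 5, 6, 7}); every edge is covered by a bag; and for each vertex v the set of bags containing v is connected in the bag tree. The decomposition is therefore valid. The largest bag has 4 vertices, so the width is 3.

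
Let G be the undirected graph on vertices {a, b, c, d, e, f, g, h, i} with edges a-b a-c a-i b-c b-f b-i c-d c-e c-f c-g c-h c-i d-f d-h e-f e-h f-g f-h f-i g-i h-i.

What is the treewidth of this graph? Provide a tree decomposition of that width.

Treewidth 3.
One such decomposition:
Bags: B1 = {c, f, g, i}  B2 = {b, c, f, i}  B3 = {c, f, h, i}  B4 = {c, e, f, h}  B5 = {c, d, f, h}  B6 = {a, b, c, i}
Tree: B1–B2, B1–B3, B3–B4, B4–B5, B2–B6

Every bag has size at most 4, so the width is 4 − 1 = 3 and tw(G) ≤ 3. For the lower bound, the 4 vertices {a, b, c, i} are pairwise adjacent, and any tree decomposition puts a clique entirely inside one bag — forcing width ≥ 3. The upper and lower bounds meet at 3, so that is the treewidth.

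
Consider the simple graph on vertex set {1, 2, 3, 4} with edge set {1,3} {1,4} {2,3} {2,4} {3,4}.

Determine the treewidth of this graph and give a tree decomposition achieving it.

Each bag holds 3 vertices, so the decomposition has width 2, which upper-bounds the treewidth. On the other hand G contains the 3-clique {1, 3, 4}. A clique must lie in a single bag of any decomposition, so no decomposition can have width below 2. Hence tw(G) = 2 exactly.

Treewidth 2.
One such decomposition:
Bags: B1 = {1, 3, 4}  B2 = {2, 3, 4}
Tree: B1–B2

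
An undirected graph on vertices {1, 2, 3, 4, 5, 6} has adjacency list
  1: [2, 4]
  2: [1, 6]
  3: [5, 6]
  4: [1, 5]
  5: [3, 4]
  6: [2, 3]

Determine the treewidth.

2

A width-2 tree decomposition is:
Bags: B1 = {1, 4, 5}  B2 = {1, 2, 5}  B3 = {2, 5, 6}  B4 = {3, 5, 6}
Tree: B1–B2, B2–B3, B3–B4
Every bag has size at most 3, so the width is 3 − 1 = 2 and tw(G) ≤ 2. Since 5–4–1–2–6–3–5 is a cycle in G, G is not acyclic. Forests are exactly the graphs of treewidth ≤ 1, so tw(G) ≥ 2. The upper and lower bounds meet at 2, so that is the treewidth.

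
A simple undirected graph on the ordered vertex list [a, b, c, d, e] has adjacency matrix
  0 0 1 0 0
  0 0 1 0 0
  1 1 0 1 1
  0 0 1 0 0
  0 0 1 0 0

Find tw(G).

A width-1 tree decomposition is:
Bags: B1 = {c, e}  B2 = {b, c}  B3 = {c, d}  B4 = {a, c}
Tree: B1–B2, B2–B3, B3–B4
Every bag has size at most 2, so the width is 2 − 1 = 1 and tw(G) ≤ 1. Any graph with an edge has treewidth ≥ 1, and G has the edge e–c. Combining the bounds, tw(G) = 1.

1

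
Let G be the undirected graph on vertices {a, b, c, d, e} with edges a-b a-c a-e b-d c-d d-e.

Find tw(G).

A width-2 tree decomposition is:
Bags: B1 = {a, b, d}  B2 = {a, c, d}  B3 = {a, d, e}
Tree: B1–B2, B2–B3
The largest bag has 3 vertices, giving width 2; this decomposition certifies tw(G) ≤ 2. Since b–d–c–a–b is a cycle in G, G is not acyclic. Forests are exactly the graphs of treewidth ≤ 1, so tw(G) ≥ 2. Combining the bounds, tw(G) = 2.

2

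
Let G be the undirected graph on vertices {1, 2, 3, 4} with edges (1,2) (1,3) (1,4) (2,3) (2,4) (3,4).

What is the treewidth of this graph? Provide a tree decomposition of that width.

A single bag containing all 4 vertices is trivially a valid decomposition of width 3. Conversely, {1, 2, 3, 4} is a clique of size 4, and the vertices of any clique must share a bag in every tree decomposition; so some bag has ≥ 4 vertices and tw(G) ≥ 3. Combining the bounds, tw(G) = 3.

Treewidth 3.
One optimal decomposition is:
Bags: B1 = {1, 2, 3, 4}
Tree: (single bag)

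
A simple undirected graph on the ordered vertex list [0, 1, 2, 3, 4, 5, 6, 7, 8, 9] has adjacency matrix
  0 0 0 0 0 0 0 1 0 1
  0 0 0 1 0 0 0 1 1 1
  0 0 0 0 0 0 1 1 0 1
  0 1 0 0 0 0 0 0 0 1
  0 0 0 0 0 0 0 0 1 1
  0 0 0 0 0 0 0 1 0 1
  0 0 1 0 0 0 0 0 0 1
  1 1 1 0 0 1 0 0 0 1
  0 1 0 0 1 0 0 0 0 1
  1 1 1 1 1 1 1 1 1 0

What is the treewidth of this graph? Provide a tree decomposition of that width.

Each bag holds 3 vertices, so the decomposition has width 2, which upper-bounds the treewidth. On the other hand G contains the 3-clique {1, 3, 9}. A clique must lie in a single bag of any decomposition, so no decomposition can have width below 2. Therefore the treewidth is 2.

Treewidth 2.
One optimal decomposition is:
Bags: B1 = {2, 7, 9}  B2 = {1, 7, 9}  B3 = {5, 7, 9}  B4 = {2, 6, 9}  B5 = {1, 3, 9}  B6 = {1, 8, 9}  B7 = {4, 8, 9}  B8 = {0, 7, 9}
Tree: B1–B2, B2–B3, B1–B4, B2–B5, B2–B6, B6–B7, B3–B8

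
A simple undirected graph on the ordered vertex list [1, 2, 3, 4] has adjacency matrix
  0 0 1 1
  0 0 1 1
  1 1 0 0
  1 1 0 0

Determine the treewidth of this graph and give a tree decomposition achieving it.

Treewidth 2.
One such decomposition:
Bags: B1 = {1, 2, 4}  B2 = {1, 2, 3}
Tree: B1–B2

Each bag holds 3 vertices, so the decomposition has width 2, which upper-bounds the treewidth. For the lower bound, G contains the cycle 1–4–2–3–1, so G is not a forest; only forests have treewidth ≤ 1, hence tw(G) ≥ 2. Combining the bounds, tw(G) = 2.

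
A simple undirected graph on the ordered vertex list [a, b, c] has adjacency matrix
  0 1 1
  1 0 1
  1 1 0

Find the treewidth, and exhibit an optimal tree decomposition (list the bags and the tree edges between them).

A single bag containing all 3 vertices is trivially a valid decomposition of width 2. For the lower bound, the 3 vertices {a, b, c} are pairwise adjacent, and any tree decomposition puts a clique entirely inside one bag — forcing width ≥ 2. Hence tw(G) = 2 exactly.

Treewidth 2.
One such decomposition:
Bags: B1 = {a, b, c}
Tree: (single bag)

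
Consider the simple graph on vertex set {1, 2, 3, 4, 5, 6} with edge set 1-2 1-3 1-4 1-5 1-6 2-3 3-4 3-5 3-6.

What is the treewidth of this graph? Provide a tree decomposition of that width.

Each bag holds 3 vertices, so the decomposition has width 2, which upper-bounds the treewidth. On the other hand G contains the 3-clique {1, 2, 3}. A clique must lie in a single bag of any decomposition, so no decomposition can have width below 2. Hence tw(G) = 2 exactly.

Treewidth 2.
One optimal decomposition is:
Bags: B1 = {1, 3, 5}  B2 = {1, 3, 6}  B3 = {1, 2, 3}  B4 = {1, 3, 4}
Tree: B1–B2, B1–B3, B2–B4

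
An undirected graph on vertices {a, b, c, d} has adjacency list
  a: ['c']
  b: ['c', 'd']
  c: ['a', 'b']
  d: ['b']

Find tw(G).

A width-1 tree decomposition is:
Bags: B1 = {a, c}  B2 = {b, c}  B3 = {b, d}
Tree: B1–B2, B2–B3
Every bag has size at most 2, so the width is 2 − 1 = 1 and tw(G) ≤ 1. Since G has at least one edge (e.g. c–a), it is not an edgeless graph, so tw(G) ≥ 1. Therefore the treewidth is 1.

1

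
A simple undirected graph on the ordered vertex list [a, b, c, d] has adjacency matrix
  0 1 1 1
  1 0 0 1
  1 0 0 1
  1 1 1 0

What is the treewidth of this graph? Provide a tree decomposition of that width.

Treewidth 2.
Bags: B1 = {a, c, d}  B2 = {a, b, d}
Tree: B1–B2

Each bag holds 3 vertices, so the decomposition has width 2, which upper-bounds the treewidth. On the other hand G contains the 3-clique {a, c, d}. A clique must lie in a single bag of any decomposition, so no decomposition can have width below 2. Therefore the treewidth is 2.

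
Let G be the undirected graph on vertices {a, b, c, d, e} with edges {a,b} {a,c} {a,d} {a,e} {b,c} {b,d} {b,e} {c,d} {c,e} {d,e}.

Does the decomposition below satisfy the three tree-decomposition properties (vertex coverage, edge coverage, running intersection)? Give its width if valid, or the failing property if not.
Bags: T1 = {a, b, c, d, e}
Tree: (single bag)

Checking the three conditions: (i) the bags cover all of {a, b, c, d, e}; (ii) for each edge, some bag contains both endpoints; (iii) the bags containing any fixed vertex form a subtree. All hold, so the decomposition is valid with width 5 − 1 = 4.

Yes; width 4.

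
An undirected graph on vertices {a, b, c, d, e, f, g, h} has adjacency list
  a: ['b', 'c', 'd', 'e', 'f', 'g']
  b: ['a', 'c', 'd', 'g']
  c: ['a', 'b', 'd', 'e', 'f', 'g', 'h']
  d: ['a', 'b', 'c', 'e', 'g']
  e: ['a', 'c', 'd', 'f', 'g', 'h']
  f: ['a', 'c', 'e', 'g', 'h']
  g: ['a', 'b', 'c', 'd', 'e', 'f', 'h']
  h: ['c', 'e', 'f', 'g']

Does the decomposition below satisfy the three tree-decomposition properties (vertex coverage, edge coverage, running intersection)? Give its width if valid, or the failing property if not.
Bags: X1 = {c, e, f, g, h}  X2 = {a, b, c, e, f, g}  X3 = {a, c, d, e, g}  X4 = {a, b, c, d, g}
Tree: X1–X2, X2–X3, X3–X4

A tree decomposition must satisfy three properties: every vertex lies in some bag; for every edge, both endpoints lie together in some bag; and for every vertex, the bags containing it form a connected subtree. Here bags containing vertex b are not connected in the tree, so the decomposition is invalid.

No — bags containing vertex b are not connected in the tree.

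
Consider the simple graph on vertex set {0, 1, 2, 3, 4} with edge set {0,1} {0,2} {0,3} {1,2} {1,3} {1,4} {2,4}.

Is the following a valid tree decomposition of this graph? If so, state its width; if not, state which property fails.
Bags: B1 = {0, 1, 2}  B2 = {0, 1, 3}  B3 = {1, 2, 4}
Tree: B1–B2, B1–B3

Checking the three conditions: (i) the bags cover all of {0, 1, 2, 3, 4}; (ii) for each edge, some bag contains both endpoints; (iii) the bags containing any fixed vertex form a subtree. All hold, so the decomposition is valid with width 3 − 1 = 2.

Yes; width 2.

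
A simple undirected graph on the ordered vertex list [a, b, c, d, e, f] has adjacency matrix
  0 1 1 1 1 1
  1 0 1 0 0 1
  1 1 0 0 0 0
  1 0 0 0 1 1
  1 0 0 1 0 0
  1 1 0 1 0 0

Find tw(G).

2

A width-2 tree decomposition is:
Bags: B1 = {a, b, f}  B2 = {a, d, f}  B3 = {a, b, c}  B4 = {a, d, e}
Tree: B1–B2, B1–B3, B2–B4
The largest bag has 3 vertices, giving width 2; this decomposition certifies tw(G) ≤ 2. Conversely, {a, d, e} is a clique of size 3, and the vertices of any clique must share a bag in every tree decomposition; so some bag has ≥ 3 vertices and tw(G) ≥ 2. Therefore the treewidth is 2.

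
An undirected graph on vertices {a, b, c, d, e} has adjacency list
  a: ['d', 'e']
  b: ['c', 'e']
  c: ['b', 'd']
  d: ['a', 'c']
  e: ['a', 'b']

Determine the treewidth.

2

A width-2 tree decomposition is:
Bags: B1 = {b, c, d}  B2 = {a, b, d}  B3 = {a, b, e}
Tree: B1–B2, B2–B3
The largest bag has 3 vertices, giving width 2; this decomposition certifies tw(G) ≤ 2. Since b–c–d–a–e–b is a cycle in G, G is not acyclic. Forests are exactly the graphs of treewidth ≤ 1, so tw(G) ≥ 2. Combining the bounds, tw(G) = 2.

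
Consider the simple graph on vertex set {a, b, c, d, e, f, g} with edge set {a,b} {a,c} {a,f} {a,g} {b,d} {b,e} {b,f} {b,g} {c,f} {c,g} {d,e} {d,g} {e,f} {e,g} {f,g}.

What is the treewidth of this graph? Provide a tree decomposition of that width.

The largest bag has 4 vertices, giving width 3; this decomposition certifies tw(G) ≤ 3. On the other hand G contains the 4-clique {b, d, e, g}. A clique must lie in a single bag of any decomposition, so no decomposition can have width below 3. Hence tw(G) = 3 exactly.

Treewidth 3.
One such decomposition:
Bags: B1 = {b, d, e, g}  B2 = {b, e, f, g}  B3 = {a, b, f, g}  B4 = {a, c, f, g}
Tree: B1–B2, B2–B3, B3–B4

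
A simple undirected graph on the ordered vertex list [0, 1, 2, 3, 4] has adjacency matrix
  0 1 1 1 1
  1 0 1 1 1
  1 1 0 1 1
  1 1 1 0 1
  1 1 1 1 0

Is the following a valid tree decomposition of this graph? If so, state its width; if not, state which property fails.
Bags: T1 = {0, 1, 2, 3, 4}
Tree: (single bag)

Yes; width 4.

Every vertex of G appears in some bag (union = {0, 1, 2, 3, 4}); every edge is covered by a bag; and for each vertex v the set of bags containing v is connected in the bag tree. The decomposition is therefore valid. The largest bag has 5 vertices, so the width is 4.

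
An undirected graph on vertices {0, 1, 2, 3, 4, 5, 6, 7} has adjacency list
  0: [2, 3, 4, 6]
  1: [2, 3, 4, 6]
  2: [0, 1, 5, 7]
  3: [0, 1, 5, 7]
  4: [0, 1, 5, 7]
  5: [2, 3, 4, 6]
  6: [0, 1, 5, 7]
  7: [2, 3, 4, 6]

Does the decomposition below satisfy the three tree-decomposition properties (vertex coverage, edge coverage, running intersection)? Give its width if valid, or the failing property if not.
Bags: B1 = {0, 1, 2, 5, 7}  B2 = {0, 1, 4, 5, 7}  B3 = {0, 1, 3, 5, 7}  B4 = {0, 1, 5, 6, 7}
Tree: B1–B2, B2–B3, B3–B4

Checking the three conditions: (i) the bags cover all of {0, 1, 2, 3, 4, 5, 6, 7}; (ii) for each edge, some bag contains both endpoints; (iii) the bags containing any fixed vertex form a subtree. All hold, so the decomposition is valid with width 5 − 1 = 4.

Yes; width 4.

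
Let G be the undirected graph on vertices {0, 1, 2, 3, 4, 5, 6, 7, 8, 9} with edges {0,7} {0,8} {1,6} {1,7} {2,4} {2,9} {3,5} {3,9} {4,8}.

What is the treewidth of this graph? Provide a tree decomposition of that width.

Every bag has size at most 2, so the width is 2 − 1 = 1 and tw(G) ≤ 1. Since G has at least one edge (e.g. 6–1), it is not an edgeless graph, so tw(G) ≥ 1. Therefore the treewidth is 1.

Treewidth 1.
One such decomposition:
Bags: B1 = {1, 6}  B2 = {1, 7}  B3 = {0, 7}  B4 = {0, 8}  B5 = {4, 8}  B6 = {2, 4}  B7 = {2, 9}  B8 = {3, 9}  B9 = {3, 5}
Tree: B1–B2, B2–B3, B3–B4, B4–B5, B5–B6, B6–B7, B7–B8, B8–B9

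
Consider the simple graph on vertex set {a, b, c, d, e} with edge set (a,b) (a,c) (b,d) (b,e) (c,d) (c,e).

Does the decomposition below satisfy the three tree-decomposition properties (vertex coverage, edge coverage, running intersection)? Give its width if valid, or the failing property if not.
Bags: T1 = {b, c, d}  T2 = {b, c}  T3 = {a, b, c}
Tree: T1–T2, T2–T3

A tree decomposition must satisfy three properties: every vertex lies in some bag; for every edge, both endpoints lie together in some bag; and for every vertex, the bags containing it form a connected subtree. Here vertex e appears in no bag, so the decomposition is invalid.

No — vertex e appears in no bag.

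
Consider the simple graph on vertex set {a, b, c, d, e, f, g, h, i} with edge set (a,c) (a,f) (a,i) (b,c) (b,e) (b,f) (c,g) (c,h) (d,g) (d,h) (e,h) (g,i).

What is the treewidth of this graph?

A width-3 tree decomposition is:
Bags: B1 = {d, e, g, h}  B2 = {c, e, g, h}  B3 = {b, c, e, g}  B4 = {b, c, g, i}  B5 = {a, b, c, i}  B6 = {a, b, f, i}
Tree: B1–B2, B2–B3, B3–B4, B4–B5, B5–B6
Every bag has size at most 4, so the width is 4 − 1 = 3 and tw(G) ≤ 3. For the lower bound: the 4 vertex sets {d,e,h}, {g}, {c}, {a,b,f,i} are disjoint, each induces a connected subgraph, and every pair is joined by at least one edge of G. Contracting each set to a single vertex therefore yields K_{4} as a minor, and since treewidth is minor-monotone, tw(G) ≥ tw(K_{4}) = 3. The upper and lower bounds meet at 3, so that is the treewidth.

3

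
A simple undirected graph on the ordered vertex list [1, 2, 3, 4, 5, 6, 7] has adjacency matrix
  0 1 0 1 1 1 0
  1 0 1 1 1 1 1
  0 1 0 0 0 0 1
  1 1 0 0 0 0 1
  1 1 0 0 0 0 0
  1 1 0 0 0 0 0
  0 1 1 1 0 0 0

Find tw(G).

2

A width-2 tree decomposition is:
Bags: B1 = {1, 2, 6}  B2 = {1, 2, 4}  B3 = {2, 4, 7}  B4 = {1, 2, 5}  B5 = {2, 3, 7}
Tree: B1–B2, B2–B3, B2–B4, B3–B5
Every bag has size at most 3, so the width is 3 − 1 = 2 and tw(G) ≤ 2. Conversely, {1, 2, 4} is a clique of size 3, and the vertices of any clique must share a bag in every tree decomposition; so some bag has ≥ 3 vertices and tw(G) ≥ 2. Hence tw(G) = 2 exactly.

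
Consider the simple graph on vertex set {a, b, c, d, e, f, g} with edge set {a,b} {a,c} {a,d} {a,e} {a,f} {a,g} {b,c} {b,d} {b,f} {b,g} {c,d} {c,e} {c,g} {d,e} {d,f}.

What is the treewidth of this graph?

A width-3 tree decomposition is:
Bags: B1 = {a, c, d, e}  B2 = {a, b, c, d}  B3 = {a, b, d, f}  B4 = {a, b, c, g}
Tree: B1–B2, B2–B3, B2–B4
The largest bag has 4 vertices, giving width 3; this decomposition certifies tw(G) ≤ 3. For the lower bound, the 4 vertices {a, c, d, e} are pairwise adjacent, and any tree decomposition puts a clique entirely inside one bag — forcing width ≥ 3. The upper and lower bounds meet at 3, so that is the treewidth.

3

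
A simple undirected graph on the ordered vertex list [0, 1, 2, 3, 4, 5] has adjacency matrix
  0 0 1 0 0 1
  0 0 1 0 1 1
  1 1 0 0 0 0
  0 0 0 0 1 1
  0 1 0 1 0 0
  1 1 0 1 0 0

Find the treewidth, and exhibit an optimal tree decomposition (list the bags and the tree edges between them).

Treewidth 2.
One such decomposition:
Bags: B1 = {3, 4, 5}  B2 = {1, 4, 5}  B3 = {0, 1, 5}  B4 = {0, 1, 2}
Tree: B1–B2, B2–B3, B3–B4

The largest bag has 3 vertices, giving width 2; this decomposition certifies tw(G) ≤ 2. For the lower bound, G contains the cycle 3–4–1–5–3, so G is not a forest; only forests have treewidth ≤ 1, hence tw(G) ≥ 2. Therefore the treewidth is 2.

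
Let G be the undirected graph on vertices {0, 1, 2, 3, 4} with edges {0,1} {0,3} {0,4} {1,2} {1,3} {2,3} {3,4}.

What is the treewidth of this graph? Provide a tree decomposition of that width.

Treewidth 2.
One optimal decomposition is:
Bags: B1 = {1, 2, 3}  B2 = {0, 1, 3}  B3 = {0, 3, 4}
Tree: B1–B2, B2–B3

The largest bag has 3 vertices, giving width 2; this decomposition certifies tw(G) ≤ 2. Conversely, {0, 1, 3} is a clique of size 3, and the vertices of any clique must share a bag in every tree decomposition; so some bag has ≥ 3 vertices and tw(G) ≥ 2. Therefore the treewidth is 2.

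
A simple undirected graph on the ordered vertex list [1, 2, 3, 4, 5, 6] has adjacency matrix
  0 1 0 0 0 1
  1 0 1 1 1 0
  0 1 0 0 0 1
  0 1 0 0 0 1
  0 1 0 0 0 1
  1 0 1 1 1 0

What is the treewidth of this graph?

2

A width-2 tree decomposition is:
Bags: B1 = {2, 3, 6}  B2 = {1, 2, 6}  B3 = {2, 4, 6}  B4 = {2, 5, 6}
Tree: B1–B2, B2–B3, B3–B4
The largest bag has 3 vertices, giving width 2; this decomposition certifies tw(G) ≤ 2. The edges 2–3–6–1–2 form a cycle, so G is not a tree and its treewidth is at least 2. Combining the bounds, tw(G) = 2.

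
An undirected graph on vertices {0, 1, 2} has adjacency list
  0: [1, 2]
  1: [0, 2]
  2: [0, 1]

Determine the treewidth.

2

A width-2 tree decomposition is:
Bags: B1 = {0, 1, 2}
Tree: (single bag)
With just one bag of size 3, the width is 3 − 1 = 2, so tw(G) ≤ 2. Conversely, {0, 1, 2} is a clique of size 3, and the vertices of any clique must share a bag in every tree decomposition; so some bag has ≥ 3 vertices and tw(G) ≥ 2. Therefore the treewidth is 2.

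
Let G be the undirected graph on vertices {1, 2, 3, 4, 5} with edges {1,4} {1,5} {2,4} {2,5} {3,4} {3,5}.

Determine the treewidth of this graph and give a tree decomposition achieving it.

Treewidth 2.
One optimal decomposition is:
Bags: B1 = {3, 4, 5}  B2 = {2, 4, 5}  B3 = {1, 4, 5}
Tree: B1–B2, B2–B3

Each bag holds 3 vertices, so the decomposition has width 2, which upper-bounds the treewidth. The edges 3–5–2–4–3 form a cycle, so G is not a tree and its treewidth is at least 2. The upper and lower bounds meet at 2, so that is the treewidth.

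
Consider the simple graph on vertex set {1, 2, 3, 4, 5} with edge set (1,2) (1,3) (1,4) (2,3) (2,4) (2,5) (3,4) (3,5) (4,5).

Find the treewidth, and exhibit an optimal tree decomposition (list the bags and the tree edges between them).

Treewidth 3.
One optimal decomposition is:
Bags: B1 = {2, 3, 4, 5}  B2 = {1, 2, 3, 4}
Tree: B1–B2

Every bag has size at most 4, so the width is 4 − 1 = 3 and tw(G) ≤ 3. Conversely, {1, 2, 3, 4} is a clique of size 4, and the vertices of any clique must share a bag in every tree decomposition; so some bag has ≥ 4 vertices and tw(G) ≥ 3. Therefore the treewidth is 3.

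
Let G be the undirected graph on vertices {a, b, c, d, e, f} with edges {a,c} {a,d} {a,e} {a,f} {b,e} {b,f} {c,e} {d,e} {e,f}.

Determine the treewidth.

2

A width-2 tree decomposition is:
Bags: B1 = {a, e, f}  B2 = {b, e, f}  B3 = {a, c, e}  B4 = {a, d, e}
Tree: B1–B2, B1–B3, B3–B4
Each bag holds 3 vertices, so the decomposition has width 2, which upper-bounds the treewidth. On the other hand G contains the 3-clique {a, d, e}. A clique must lie in a single bag of any decomposition, so no decomposition can have width below 2. Hence tw(G) = 2 exactly.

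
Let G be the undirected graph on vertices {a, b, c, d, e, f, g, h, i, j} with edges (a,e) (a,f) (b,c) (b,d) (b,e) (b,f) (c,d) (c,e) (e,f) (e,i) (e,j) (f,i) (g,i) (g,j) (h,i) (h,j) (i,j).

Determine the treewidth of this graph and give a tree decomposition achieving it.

Treewidth 2.
One such decomposition:
Bags: B1 = {e, f, i}  B2 = {b, e, f}  B3 = {e, i, j}  B4 = {b, c, e}  B5 = {b, c, d}  B6 = {h, i, j}  B7 = {g, i, j}  B8 = {a, e, f}
Tree: B1–B2, B1–B3, B2–B4, B4–B5, B3–B6, B3–B7, B1–B8

Each bag holds 3 vertices, so the decomposition has width 2, which upper-bounds the treewidth. For the lower bound, the 3 vertices {b, c, d} are pairwise adjacent, and any tree decomposition puts a clique entirely inside one bag — forcing width ≥ 2. The upper and lower bounds meet at 2, so that is the treewidth.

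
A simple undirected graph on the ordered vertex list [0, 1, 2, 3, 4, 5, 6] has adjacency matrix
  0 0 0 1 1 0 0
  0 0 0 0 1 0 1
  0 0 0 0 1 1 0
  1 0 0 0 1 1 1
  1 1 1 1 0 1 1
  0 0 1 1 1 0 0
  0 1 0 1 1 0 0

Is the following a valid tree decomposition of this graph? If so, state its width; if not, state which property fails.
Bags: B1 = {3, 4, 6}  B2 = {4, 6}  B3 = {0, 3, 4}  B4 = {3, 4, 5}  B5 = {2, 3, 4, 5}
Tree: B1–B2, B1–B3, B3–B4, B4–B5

No — vertex 1 appears in no bag.

A tree decomposition must satisfy three properties: every vertex lies in some bag; for every edge, both endpoints lie together in some bag; and for every vertex, the bags containing it form a connected subtree. Here vertex 1 appears in no bag, so the decomposition is invalid.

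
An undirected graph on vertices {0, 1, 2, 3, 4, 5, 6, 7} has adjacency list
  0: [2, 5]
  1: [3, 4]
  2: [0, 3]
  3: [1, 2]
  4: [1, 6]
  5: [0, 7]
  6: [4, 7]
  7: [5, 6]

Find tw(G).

2

A width-2 tree decomposition is:
Bags: B1 = {0, 2, 3}  B2 = {0, 1, 3}  B3 = {0, 1, 4}  B4 = {0, 4, 6}  B5 = {0, 6, 7}  B6 = {0, 5, 7}
Tree: B1–B2, B2–B3, B3–B4, B4–B5, B5–B6
Each bag holds 3 vertices, so the decomposition has width 2, which upper-bounds the treewidth. Since 0–2–3–1–4–6–7–5–0 is a cycle in G, G is not acyclic. Forests are exactly the graphs of treewidth ≤ 1, so tw(G) ≥ 2. Hence tw(G) = 2 exactly.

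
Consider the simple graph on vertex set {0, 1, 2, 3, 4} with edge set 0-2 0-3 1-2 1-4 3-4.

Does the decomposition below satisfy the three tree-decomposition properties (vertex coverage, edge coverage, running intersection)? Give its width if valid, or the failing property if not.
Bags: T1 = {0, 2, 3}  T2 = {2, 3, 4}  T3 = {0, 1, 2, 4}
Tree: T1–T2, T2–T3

No — bags containing vertex 0 are not connected in the tree.

A tree decomposition must satisfy three properties: every vertex lies in some bag; for every edge, both endpoints lie together in some bag; and for every vertex, the bags containing it form a connected subtree. Here bags containing vertex 0 are not connected in the tree, so the decomposition is invalid.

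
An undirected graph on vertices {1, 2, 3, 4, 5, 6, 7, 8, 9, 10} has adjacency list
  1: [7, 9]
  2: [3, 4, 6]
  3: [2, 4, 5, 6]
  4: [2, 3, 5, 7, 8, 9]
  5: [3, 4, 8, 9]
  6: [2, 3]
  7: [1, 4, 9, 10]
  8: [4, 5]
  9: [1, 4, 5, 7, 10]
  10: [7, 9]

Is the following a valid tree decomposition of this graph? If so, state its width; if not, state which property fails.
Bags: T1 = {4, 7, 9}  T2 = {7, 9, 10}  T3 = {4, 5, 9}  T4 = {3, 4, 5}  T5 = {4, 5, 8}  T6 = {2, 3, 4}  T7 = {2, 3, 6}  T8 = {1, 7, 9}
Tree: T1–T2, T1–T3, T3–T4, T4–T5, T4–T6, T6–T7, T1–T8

Yes; width 2.

Checking the three conditions: (i) the bags cover all of {1, 2, 3, 4, 5, 6, 7, 8, 9, 10}; (ii) for each edge, some bag contains both endpoints; (iii) the bags containing any fixed vertex form a subtree. All hold, so the decomposition is valid with width 3 − 1 = 2.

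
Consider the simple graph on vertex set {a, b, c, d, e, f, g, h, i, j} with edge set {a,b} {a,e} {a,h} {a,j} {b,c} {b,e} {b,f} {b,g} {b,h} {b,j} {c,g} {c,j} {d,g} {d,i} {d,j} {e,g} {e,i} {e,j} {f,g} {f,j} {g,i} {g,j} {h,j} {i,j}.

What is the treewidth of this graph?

A width-3 tree decomposition is:
Bags: B1 = {b, e, g, j}  B2 = {b, c, g, j}  B3 = {b, f, g, j}  B4 = {e, g, i, j}  B5 = {a, b, e, j}  B6 = {a, b, h, j}  B7 = {d, g, i, j}
Tree: B1–B2, B1–B3, B1–B4, B1–B5, B5–B6, B4–B7
Each bag holds 4 vertices, so the decomposition has width 3, which upper-bounds the treewidth. On the other hand G contains the 4-clique {d, g, i, j}. A clique must lie in a single bag of any decomposition, so no decomposition can have width below 3. Therefore the treewidth is 3.

3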